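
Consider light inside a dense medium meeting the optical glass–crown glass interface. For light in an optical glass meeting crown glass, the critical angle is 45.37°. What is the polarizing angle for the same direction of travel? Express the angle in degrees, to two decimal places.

θ_B ≈ 35.44°

At the critical angle sin θ_c = n₂/n₁, giving n₂/n₁ = sin 45.37° = 0.7117.
Then tan θ_B = n₂/n₁ = 0.7117, so θ_B = arctan 0.7117 = 35.44°.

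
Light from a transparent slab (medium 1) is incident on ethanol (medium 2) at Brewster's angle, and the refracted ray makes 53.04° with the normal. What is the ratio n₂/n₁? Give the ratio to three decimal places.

θ_B + θ_t = 90°, so θ_B = 90° − 53.04° = 36.96°.
Then n₂/n₁ = tan θ_B = tan 36.96° = 0.752.

n₂/n₁ ≈ 0.752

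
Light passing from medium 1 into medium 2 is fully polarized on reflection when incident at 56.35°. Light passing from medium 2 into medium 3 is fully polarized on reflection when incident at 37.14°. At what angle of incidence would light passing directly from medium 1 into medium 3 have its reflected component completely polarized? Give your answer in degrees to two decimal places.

θ_B ≈ 48.69°

tan θ_B(1→2) = n₂/n₁ = tan 56.35° = 1.5023.
tan θ_B(2→3) = n₃/n₂ = tan 37.14° = 0.7574.
Multiplying, n₃/n₁ = 1.5023 × 0.7574 = 1.1378, and θ_B(1→3) = arctan 1.1378 = 48.69°.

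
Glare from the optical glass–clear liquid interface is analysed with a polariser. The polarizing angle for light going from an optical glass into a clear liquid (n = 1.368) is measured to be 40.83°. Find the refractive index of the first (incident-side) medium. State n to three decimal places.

Full polarization of the reflected beam means tan θ_B = n₂/n₁, where n₁ is the incident medium (an optical glass).
n₁ = n₂ / tan θ_B = 1.368 / tan 40.83° = 1.583.

n ≈ 1.583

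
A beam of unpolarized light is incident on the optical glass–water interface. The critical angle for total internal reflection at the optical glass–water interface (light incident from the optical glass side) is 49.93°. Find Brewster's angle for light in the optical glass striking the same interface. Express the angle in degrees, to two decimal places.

n₂/n₁ = sin θ_c = sin 49.93° = 0.7653.
tan θ_B equals the same ratio, so θ_B = arctan(0.7653) = 37.43°.

θ_B ≈ 37.43°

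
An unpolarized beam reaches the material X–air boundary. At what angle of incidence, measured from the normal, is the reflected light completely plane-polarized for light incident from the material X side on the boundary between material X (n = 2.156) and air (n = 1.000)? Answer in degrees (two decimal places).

θ_B ≈ 24.88°

Here n₂/n₁ = 1.000/2.156 = 0.4638, and Brewster's law gives tan θ_B = n₂/n₁.
θ_B = arctan(0.4638) = 24.88°.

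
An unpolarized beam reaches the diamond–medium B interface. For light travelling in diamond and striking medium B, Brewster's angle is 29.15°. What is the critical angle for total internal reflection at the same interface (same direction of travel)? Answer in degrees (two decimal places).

θ_c ≈ 33.90°

From Brewster, n₂/n₁ = tan θ_B = tan 29.15° = 0.5577.
Then sin θ_c = n₂/n₁ = 0.5577, so θ_c = arcsin 0.5577 = 33.90°.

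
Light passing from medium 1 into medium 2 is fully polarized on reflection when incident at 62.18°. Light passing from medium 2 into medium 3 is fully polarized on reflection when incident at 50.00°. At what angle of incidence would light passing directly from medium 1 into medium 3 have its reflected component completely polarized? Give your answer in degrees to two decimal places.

n₂/n₁ = tan 62.18° = 1.8951 and n₃/n₂ = tan 50.00° = 1.1918.
Multiplying, n₃/n₁ = 1.8951 × 1.1918 = 2.2585, and θ_B(1→3) = arctan 2.2585 = 66.12°.

θ_B ≈ 66.12°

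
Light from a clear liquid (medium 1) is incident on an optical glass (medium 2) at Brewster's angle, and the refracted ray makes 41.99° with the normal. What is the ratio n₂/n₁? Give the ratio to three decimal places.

At Brewster incidence θ_B = 90° − θ_t = 90° − 41.99° = 48.01°.
Then n₂/n₁ = tan θ_B = tan 48.01° = 1.111.

n₂/n₁ ≈ 1.111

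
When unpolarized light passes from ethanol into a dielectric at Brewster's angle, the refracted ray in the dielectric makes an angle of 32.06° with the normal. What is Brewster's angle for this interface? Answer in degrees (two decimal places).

Brewster's condition makes the reflected and refracted beams perpendicular: θ_B + θ_t = 90°.
So θ_B = 90° − θ_t = 90° − 32.06° = 57.94°.

θ_B ≈ 57.94°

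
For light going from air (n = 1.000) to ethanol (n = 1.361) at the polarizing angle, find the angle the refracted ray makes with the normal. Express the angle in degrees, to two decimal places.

θ_t ≈ 36.31°

First find Brewster's angle: tan θ_B = 1.361/1.000 = 1.3610, giving θ_B = 53.69°.
At Brewster's angle the reflected and refracted rays are perpendicular, so θ_t = 90° − θ_B = 90° − 53.69° = 36.31°.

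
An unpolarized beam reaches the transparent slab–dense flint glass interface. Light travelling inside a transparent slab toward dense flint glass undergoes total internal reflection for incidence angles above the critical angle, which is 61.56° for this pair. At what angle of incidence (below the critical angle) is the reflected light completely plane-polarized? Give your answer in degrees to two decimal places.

At the critical angle sin θ_c = n₂/n₁, giving n₂/n₁ = sin 61.56° = 0.8793.
Then tan θ_B = n₂/n₁ = 0.8793, so θ_B = arctan 0.8793 = 41.33°.

θ_B ≈ 41.33°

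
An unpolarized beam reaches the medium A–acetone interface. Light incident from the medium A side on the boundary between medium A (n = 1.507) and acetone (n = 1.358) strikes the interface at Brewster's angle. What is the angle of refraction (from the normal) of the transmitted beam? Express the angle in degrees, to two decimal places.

θ_t ≈ 47.98°

First find Brewster's angle: tan θ_B = 1.358/1.507 = 0.9011, giving θ_B = 42.02°.
At Brewster's angle the reflected and refracted rays are perpendicular, so θ_t = 90° − θ_B = 90° − 42.02° = 47.98°.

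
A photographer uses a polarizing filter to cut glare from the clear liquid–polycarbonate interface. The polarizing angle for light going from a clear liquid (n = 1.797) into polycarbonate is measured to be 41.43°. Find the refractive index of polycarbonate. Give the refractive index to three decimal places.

Brewster's law: tan θ_B = n₂/n₁ (light incident in a clear liquid, refracted into polycarbonate).
n₂ = n₁ tan θ_B = 1.797 × tan 41.43° = 1.586.

n ≈ 1.586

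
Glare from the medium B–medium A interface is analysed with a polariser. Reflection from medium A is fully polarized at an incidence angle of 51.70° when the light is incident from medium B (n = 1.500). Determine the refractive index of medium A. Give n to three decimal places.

Brewster's law: tan θ_B = n₂/n₁ (light incident in medium B, refracted into medium A).
n₂ = n₁ tan θ_B = 1.500 × tan 51.70° = 1.899.

n ≈ 1.899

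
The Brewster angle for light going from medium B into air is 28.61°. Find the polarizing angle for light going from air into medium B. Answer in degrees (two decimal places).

θ_B' ≈ 61.39°

tan θ_B' = n₁/n₂ = 1/tan θ_B, so θ_B' = 90° − θ_B.
θ_B' = 90° − 28.61° = 61.39°.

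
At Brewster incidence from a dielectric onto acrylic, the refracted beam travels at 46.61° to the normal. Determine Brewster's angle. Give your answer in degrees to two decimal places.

θ_B ≈ 43.39°

Brewster's condition makes the reflected and refracted beams perpendicular: θ_B + θ_t = 90°.
θ_B = 90° − 46.61° = 43.39°.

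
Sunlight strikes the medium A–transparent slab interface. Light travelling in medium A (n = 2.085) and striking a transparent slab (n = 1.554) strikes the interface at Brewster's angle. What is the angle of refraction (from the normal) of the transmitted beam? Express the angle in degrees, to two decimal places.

tan θ_B = n₂/n₁ = 1.554/2.085 = 0.7453, so θ_B = 36.70°.
The refracted ray is perpendicular to the reflected ray, so θ_t = 90° − θ_B = 53.30°.

θ_t ≈ 53.30°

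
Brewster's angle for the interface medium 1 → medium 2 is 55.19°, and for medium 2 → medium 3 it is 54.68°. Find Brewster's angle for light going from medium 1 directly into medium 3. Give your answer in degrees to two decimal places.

θ_B ≈ 63.77°

tan θ_B(1→2) = n₂/n₁ = tan 55.19° = 1.4383.
tan θ_B(2→3) = n₃/n₂ = tan 54.68° = 1.4113.
So n₃/n₁ = (n₂/n₁)(n₃/n₂) = 1.4383 × 1.4113 = 2.0298.
θ_B(1→3) = arctan(2.0298) = 63.77°.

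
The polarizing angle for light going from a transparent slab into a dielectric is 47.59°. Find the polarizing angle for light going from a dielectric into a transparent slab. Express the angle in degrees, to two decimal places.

The two Brewster angles are complementary: θ_B' = 90° − θ_B = 90° − 47.59° = 42.41°.

θ_B' ≈ 42.41°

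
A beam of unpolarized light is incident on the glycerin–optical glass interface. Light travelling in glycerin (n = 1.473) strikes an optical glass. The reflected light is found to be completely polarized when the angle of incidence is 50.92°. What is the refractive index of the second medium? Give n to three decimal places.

n ≈ 1.814

Brewster's law: tan θ_B = n₂/n₁ (light incident in glycerin, refracted into an optical glass).
n₂ = n₁ tan θ_B = 1.473 × tan 50.92° = 1.814.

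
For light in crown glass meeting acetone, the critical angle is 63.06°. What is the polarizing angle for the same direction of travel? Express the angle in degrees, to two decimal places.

θ_B ≈ 41.72°

At the critical angle sin θ_c = n₂/n₁, giving n₂/n₁ = sin 63.06° = 0.8915.
Then tan θ_B = n₂/n₁ = 0.8915, so θ_B = arctan 0.8915 = 41.72°.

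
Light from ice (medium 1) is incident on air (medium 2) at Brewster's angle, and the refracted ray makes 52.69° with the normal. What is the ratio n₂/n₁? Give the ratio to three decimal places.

n₂/n₁ ≈ 0.762

At Brewster incidence θ_B = 90° − θ_t = 90° − 52.69° = 37.31°.
tan θ_B = n₂/n₁, so n₂/n₁ = tan 37.31° = 0.762.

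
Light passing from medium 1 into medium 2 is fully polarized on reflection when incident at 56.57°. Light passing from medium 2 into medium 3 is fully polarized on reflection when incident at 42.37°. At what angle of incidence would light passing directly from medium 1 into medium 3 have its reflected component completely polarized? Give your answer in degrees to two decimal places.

θ_B ≈ 54.11°

n₂/n₁ = tan 56.57° = 1.5149 and n₃/n₂ = tan 42.37° = 0.9122.
Multiplying, n₃/n₁ = 1.5149 × 0.9122 = 1.3818, and θ_B(1→3) = arctan 1.3818 = 54.11°.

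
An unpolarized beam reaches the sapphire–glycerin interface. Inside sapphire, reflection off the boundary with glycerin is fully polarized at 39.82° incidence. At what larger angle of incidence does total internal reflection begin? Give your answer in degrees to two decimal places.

θ_c ≈ 56.49°

n₂/n₁ = tan 39.82° = 0.8338; the critical angle satisfies sin θ_c = n₂/n₁.
θ_c = arcsin(0.8338) = 56.49°.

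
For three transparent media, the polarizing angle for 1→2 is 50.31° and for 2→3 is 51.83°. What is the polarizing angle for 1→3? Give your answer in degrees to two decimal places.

θ_B ≈ 56.88°

tan θ_B(1→2) = n₂/n₁ = tan 50.31° = 1.2049.
tan θ_B(2→3) = n₃/n₂ = tan 51.83° = 1.2721.
n₃/n₁ = 1.5328. Then tan θ_B(1→3) = n₃/n₁, so θ_B(1→3) = arctan(1.5328) = 56.88°.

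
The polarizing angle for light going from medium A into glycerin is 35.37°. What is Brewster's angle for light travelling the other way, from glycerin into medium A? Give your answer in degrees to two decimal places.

θ_B' ≈ 54.63°

Reversing the direction swaps n₁ and n₂, so tan θ_B' = 1/tan θ_B and θ_B' = 90° − θ_B.
Hence θ_B' = 90° − 35.37° = 54.63°.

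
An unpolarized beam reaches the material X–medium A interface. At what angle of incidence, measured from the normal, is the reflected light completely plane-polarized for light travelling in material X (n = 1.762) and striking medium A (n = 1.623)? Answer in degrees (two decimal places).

θ_B ≈ 42.65°

Brewster's condition: tan θ_B = n₂/n₁ = 1.623/1.762 = 0.9211.
θ_B = arctan(0.9211) = 42.65°.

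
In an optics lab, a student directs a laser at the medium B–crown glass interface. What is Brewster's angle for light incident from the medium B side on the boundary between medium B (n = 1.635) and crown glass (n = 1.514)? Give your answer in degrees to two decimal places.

At Brewster's angle the reflected and refracted rays are perpendicular, which with Snell's law gives tan θ_B = n₂/n₁.
tan θ_B = n₂/n₁ = 1.514/1.635 = 0.9260.
So θ_B = arctan 0.9260 = 42.80°.

θ_B ≈ 42.80°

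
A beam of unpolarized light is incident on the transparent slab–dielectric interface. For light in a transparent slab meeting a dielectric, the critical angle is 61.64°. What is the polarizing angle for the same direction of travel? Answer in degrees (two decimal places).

θ_B ≈ 41.35°

n₂/n₁ = sin θ_c = sin 61.64° = 0.8800.
tan θ_B equals the same ratio, so θ_B = arctan(0.8800) = 41.35°.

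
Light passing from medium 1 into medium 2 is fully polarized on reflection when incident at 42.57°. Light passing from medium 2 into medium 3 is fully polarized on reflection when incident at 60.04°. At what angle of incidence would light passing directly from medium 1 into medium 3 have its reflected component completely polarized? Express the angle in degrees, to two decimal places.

tan θ_B(1→2) = n₂/n₁ = tan 42.57° = 0.9186.
tan θ_B(2→3) = n₃/n₂ = tan 60.04° = 1.7348.
n₃/n₁ = 1.5936. Then tan θ_B(1→3) = n₃/n₁, so θ_B(1→3) = arctan(1.5936) = 57.89°.

θ_B ≈ 57.89°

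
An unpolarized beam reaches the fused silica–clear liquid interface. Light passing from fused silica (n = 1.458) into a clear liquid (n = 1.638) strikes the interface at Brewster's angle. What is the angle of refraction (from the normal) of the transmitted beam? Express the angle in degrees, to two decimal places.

θ_t ≈ 41.67°

First find Brewster's angle: tan θ_B = 1.638/1.458 = 1.1235, giving θ_B = 48.33°.
Since θ_B + θ_t = 90° at Brewster incidence, θ_t = 90° − 48.33° = 41.67°.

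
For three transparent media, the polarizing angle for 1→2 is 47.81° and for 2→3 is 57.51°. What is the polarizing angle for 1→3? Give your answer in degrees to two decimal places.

θ_B ≈ 60.00°

n₂/n₁ = tan 47.81° = 1.1032 and n₃/n₂ = tan 57.51° = 1.5703.
n₃/n₁ = 1.7324. Then tan θ_B(1→3) = n₃/n₁, so θ_B(1→3) = arctan(1.7324) = 60.00°.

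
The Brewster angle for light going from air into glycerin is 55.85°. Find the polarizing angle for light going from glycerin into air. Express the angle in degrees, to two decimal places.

The two Brewster angles are complementary: θ_B' = 90° − θ_B = 90° − 55.85° = 34.15°.

θ_B' ≈ 34.15°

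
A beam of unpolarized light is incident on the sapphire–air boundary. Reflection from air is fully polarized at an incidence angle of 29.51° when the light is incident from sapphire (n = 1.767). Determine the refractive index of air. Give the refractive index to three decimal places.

Brewster's law: tan θ_B = n₂/n₁ (light incident in sapphire, refracted into air).
n₂ = n₁ tan θ_B = 1.767 × tan 29.51° = 1.000.

n ≈ 1.000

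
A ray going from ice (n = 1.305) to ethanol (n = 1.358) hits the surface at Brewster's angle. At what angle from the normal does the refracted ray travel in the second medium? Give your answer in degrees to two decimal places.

First find Brewster's angle: tan θ_B = 1.358/1.305 = 1.0406, giving θ_B = 46.14°.
The refracted ray is perpendicular to the reflected ray, so θ_t = 90° − θ_B = 43.86°.

θ_t ≈ 43.86°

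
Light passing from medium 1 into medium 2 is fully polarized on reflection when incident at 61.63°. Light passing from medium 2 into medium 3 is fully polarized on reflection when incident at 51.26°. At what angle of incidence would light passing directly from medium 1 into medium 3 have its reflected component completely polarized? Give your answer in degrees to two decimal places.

θ_B ≈ 66.57°

Each Brewster angle gives a ratio: n₂/n₁ = tan 61.63° = 1.8518, n₃/n₂ = tan 51.26° = 1.2464.
n₃/n₁ = 2.3081. Then tan θ_B(1→3) = n₃/n₁, so θ_B(1→3) = arctan(2.3081) = 66.57°.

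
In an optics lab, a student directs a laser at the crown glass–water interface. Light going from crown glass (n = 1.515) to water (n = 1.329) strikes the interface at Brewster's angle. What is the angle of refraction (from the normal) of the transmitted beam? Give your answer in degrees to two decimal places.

tan θ_B = n₂/n₁ = 1.329/1.515 = 0.8772, so θ_B = 41.26°.
The refracted ray is perpendicular to the reflected ray, so θ_t = 90° − θ_B = 48.74°.

θ_t ≈ 48.74°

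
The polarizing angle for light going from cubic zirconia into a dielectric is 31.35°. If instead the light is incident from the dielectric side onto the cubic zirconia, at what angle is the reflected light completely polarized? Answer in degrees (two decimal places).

The two Brewster angles are complementary: θ_B' = 90° − θ_B = 90° − 31.35° = 58.65°.

θ_B' ≈ 58.65°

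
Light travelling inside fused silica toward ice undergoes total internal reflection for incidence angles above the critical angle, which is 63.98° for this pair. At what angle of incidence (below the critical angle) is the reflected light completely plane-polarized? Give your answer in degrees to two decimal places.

sin θ_c = n₂/n₁, so n₂/n₁ = sin 63.98° = 0.8986.
Brewster: tan θ_B = n₂/n₁ = 0.8986.
θ_B = arctan(0.8986) = 41.94°.

θ_B ≈ 41.94°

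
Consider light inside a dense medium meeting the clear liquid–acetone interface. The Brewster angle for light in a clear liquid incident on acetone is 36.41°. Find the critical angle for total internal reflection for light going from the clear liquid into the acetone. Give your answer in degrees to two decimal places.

θ_c ≈ 47.52°

From Brewster, n₂/n₁ = tan θ_B = tan 36.41° = 0.7375.
Then sin θ_c = n₂/n₁ = 0.7375, so θ_c = arcsin 0.7375 = 47.52°.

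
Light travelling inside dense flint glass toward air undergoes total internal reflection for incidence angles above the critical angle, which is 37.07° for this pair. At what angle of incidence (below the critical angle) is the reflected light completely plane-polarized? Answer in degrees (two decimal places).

θ_B ≈ 31.08°

n₂/n₁ = sin θ_c = sin 37.07° = 0.6028.
tan θ_B equals the same ratio, so θ_B = arctan(0.6028) = 31.08°.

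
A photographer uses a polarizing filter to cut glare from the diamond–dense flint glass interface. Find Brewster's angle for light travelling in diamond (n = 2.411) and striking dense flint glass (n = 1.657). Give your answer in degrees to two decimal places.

θ_B ≈ 34.50°

The reflected p-component vanishes when tan θ_B = n₂/n₁.
Here n₂/n₁ = 1.657/2.411 = 0.6873, and Brewster's law gives tan θ_B = n₂/n₁.
θ_B = arctan(0.6873) = 34.50°.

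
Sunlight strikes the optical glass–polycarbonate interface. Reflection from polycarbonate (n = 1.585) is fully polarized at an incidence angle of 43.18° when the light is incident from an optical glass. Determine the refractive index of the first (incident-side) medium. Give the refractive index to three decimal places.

At Brewster's angle, tan θ_B = n₂/n₁ with n₁ on the incident side (an optical glass) and n₂ on the transmitted side (polycarbonate).
n₁ = n₂ / tan θ_B = 1.585 / tan 43.18° = 1.689.

n ≈ 1.689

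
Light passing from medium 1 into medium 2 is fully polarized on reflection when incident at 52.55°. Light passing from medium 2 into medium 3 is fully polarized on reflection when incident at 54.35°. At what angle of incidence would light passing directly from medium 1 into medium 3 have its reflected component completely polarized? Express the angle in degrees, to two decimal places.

θ_B ≈ 61.22°

n₂/n₁ = tan 52.55° = 1.3056 and n₃/n₂ = tan 54.35° = 1.3942.
So n₃/n₁ = (n₂/n₁)(n₃/n₂) = 1.3056 × 1.3942 = 1.8203.
θ_B(1→3) = arctan(1.8203) = 61.22°.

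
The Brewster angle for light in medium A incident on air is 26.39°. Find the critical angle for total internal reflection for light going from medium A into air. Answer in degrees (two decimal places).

tan θ_B = n₂/n₁ = tan 26.39° = 0.4962.
Total internal reflection: sin θ_c = n₂/n₁ = 0.4962.
θ_c = arcsin(0.4962) = 29.75°.

θ_c ≈ 29.75°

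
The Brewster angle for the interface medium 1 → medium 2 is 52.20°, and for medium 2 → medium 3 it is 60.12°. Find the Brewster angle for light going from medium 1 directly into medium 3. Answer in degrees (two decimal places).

n₂/n₁ = tan 52.20° = 1.2892 and n₃/n₂ = tan 60.12° = 1.7405.
n₃/n₁ = 2.2438. Then tan θ_B(1→3) = n₃/n₁, so θ_B(1→3) = arctan(2.2438) = 65.98°.

θ_B ≈ 65.98°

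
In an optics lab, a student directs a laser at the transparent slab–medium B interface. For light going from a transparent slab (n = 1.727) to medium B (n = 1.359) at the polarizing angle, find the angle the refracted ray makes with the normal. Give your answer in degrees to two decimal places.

First find Brewster's angle: tan θ_B = 1.359/1.727 = 0.7869, giving θ_B = 38.20°.
At Brewster's angle the reflected and refracted rays are perpendicular, so θ_t = 90° − θ_B = 90° − 38.20° = 51.80°.

θ_t ≈ 51.80°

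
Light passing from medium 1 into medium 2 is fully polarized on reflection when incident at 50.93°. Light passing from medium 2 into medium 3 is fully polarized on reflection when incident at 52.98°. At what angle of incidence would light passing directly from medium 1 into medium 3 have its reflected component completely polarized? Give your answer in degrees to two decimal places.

tan θ_B(1→2) = n₂/n₁ = tan 50.93° = 1.2318.
tan θ_B(2→3) = n₃/n₂ = tan 52.98° = 1.3261.
n₃/n₁ = 1.6335. Then tan θ_B(1→3) = n₃/n₁, so θ_B(1→3) = arctan(1.6335) = 58.53°.

θ_B ≈ 58.53°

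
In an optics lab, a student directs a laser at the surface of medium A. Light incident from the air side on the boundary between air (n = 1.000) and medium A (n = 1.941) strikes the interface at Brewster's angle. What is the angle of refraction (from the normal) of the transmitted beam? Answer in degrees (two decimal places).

tan θ_B = n₂/n₁ = 1.941/1.000 = 1.9410, so θ_B = 62.74°.
The refracted ray is perpendicular to the reflected ray, so θ_t = 90° − θ_B = 27.26°.

θ_t ≈ 27.26°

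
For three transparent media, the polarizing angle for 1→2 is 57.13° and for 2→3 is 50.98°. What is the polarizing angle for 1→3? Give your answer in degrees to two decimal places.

θ_B ≈ 62.36°

tan θ_B(1→2) = n₂/n₁ = tan 57.13° = 1.5475.
tan θ_B(2→3) = n₃/n₂ = tan 50.98° = 1.2340.
n₃/n₁ = 1.9097. Then tan θ_B(1→3) = n₃/n₁, so θ_B(1→3) = arctan(1.9097) = 62.36°.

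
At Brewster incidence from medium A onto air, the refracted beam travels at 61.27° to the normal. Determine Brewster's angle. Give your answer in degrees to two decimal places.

θ_B ≈ 28.73°

Since the reflected and refracted rays are at right angles at the polarizing angle, θ_B + θ_t = 90°.
θ_B = 90° − 61.27° = 28.73°.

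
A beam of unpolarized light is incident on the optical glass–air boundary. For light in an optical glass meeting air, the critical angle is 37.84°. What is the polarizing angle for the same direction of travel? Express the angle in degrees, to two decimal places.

θ_B ≈ 31.53°

At the critical angle sin θ_c = n₂/n₁, giving n₂/n₁ = sin 37.84° = 0.6135.
Then tan θ_B = n₂/n₁ = 0.6135, so θ_B = arctan 0.6135 = 31.53°.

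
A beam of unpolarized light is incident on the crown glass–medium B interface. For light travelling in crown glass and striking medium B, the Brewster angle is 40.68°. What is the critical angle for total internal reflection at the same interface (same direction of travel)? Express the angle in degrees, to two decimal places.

θ_c ≈ 59.26°

n₂/n₁ = tan 40.68° = 0.8595; the critical angle satisfies sin θ_c = n₂/n₁.
θ_c = arcsin(0.8595) = 59.26°.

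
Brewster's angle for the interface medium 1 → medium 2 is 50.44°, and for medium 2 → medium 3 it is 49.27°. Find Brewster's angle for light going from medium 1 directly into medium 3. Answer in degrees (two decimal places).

θ_B ≈ 54.58°

Each Brewster angle gives a ratio: n₂/n₁ = tan 50.44° = 1.2105, n₃/n₂ = tan 49.27° = 1.1614.
Multiplying, n₃/n₁ = 1.2105 × 1.1614 = 1.4059, and θ_B(1→3) = arctan 1.4059 = 54.58°.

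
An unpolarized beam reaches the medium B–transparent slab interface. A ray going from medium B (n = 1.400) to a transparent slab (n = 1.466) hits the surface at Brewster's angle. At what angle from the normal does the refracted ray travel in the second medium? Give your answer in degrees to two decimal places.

θ_t ≈ 43.68°

First find Brewster's angle: tan θ_B = 1.466/1.400 = 1.0471, giving θ_B = 46.32°.
Since θ_B + θ_t = 90° at Brewster incidence, θ_t = 90° − 46.32° = 43.68°.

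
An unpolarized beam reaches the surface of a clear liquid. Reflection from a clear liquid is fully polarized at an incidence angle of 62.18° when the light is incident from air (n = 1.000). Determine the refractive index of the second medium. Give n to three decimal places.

Full polarization of the reflected beam means tan θ_B = n₂/n₁, where n₁ is the incident medium (air).
n₂ = n₁ tan θ_B = 1.000 × tan 62.18° = 1.895.

n ≈ 1.895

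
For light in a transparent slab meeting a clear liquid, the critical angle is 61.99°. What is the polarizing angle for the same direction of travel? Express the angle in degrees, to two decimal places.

θ_B ≈ 41.44°

n₂/n₁ = sin θ_c = sin 61.99° = 0.8829.
tan θ_B equals the same ratio, so θ_B = arctan(0.8829) = 41.44°.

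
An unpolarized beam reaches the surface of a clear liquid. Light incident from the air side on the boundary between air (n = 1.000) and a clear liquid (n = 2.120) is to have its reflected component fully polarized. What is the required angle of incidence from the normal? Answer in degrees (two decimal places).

Brewster's condition: tan θ_B = n₂/n₁ = 2.120/1.000 = 2.1200.
So θ_B = arctan 2.1200 = 64.75°.

θ_B ≈ 64.75°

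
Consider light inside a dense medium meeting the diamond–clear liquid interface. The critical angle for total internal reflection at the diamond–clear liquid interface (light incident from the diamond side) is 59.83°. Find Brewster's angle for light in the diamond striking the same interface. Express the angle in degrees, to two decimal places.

θ_B ≈ 40.84°

sin θ_c = n₂/n₁, so n₂/n₁ = sin 59.83° = 0.8645.
Brewster: tan θ_B = n₂/n₁ = 0.8645.
θ_B = arctan(0.8645) = 40.84°.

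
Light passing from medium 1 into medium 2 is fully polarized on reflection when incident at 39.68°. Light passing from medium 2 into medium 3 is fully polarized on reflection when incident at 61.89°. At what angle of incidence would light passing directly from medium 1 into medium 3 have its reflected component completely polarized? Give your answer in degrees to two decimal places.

θ_B ≈ 57.22°

Each Brewster angle gives a ratio: n₂/n₁ = tan 39.68° = 0.8296, n₃/n₂ = tan 61.89° = 1.8720.
n₃/n₁ = 1.5531. Then tan θ_B(1→3) = n₃/n₁, so θ_B(1→3) = arctan(1.5531) = 57.22°.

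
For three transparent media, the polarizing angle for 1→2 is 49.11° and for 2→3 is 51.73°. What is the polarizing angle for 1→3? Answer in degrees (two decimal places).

Each Brewster angle gives a ratio: n₂/n₁ = tan 49.11° = 1.1548, n₃/n₂ = tan 51.73° = 1.2676.
So n₃/n₁ = (n₂/n₁)(n₃/n₂) = 1.1548 × 1.2676 = 1.4639.
θ_B(1→3) = arctan(1.4639) = 55.66°.

θ_B ≈ 55.66°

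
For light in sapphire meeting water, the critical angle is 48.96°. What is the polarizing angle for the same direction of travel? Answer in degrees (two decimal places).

n₂/n₁ = sin θ_c = sin 48.96° = 0.7543.
tan θ_B equals the same ratio, so θ_B = arctan(0.7543) = 37.03°.

θ_B ≈ 37.03°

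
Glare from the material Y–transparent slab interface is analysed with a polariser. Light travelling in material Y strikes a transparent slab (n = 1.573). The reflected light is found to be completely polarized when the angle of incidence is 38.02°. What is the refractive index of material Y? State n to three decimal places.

n ≈ 2.012

At Brewster's angle, tan θ_B = n₂/n₁ with n₁ on the incident side (material Y) and n₂ on the transmitted side (a transparent slab).
n₁ = n₂ / tan θ_B = 1.573 / tan 38.02° = 2.012.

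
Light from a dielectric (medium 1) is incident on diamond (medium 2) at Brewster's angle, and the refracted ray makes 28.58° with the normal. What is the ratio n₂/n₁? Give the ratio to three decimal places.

n₂/n₁ ≈ 1.836

At Brewster incidence θ_B = 90° − θ_t = 90° − 28.58° = 61.42°.
tan θ_B = n₂/n₁, so n₂/n₁ = tan 61.42° = 1.836.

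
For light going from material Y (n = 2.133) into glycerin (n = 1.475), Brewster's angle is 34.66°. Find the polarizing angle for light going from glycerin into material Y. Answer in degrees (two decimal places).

tan θ_B' = n₁/n₂ = 1/tan θ_B, so θ_B' = 90° − θ_B.
θ_B' = 90° − 34.66° = 55.34°.

θ_B' ≈ 55.34°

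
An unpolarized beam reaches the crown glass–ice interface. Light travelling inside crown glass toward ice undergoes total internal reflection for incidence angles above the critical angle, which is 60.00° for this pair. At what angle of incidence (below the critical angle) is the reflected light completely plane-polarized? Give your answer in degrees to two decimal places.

θ_B ≈ 40.89°

At the critical angle sin θ_c = n₂/n₁, giving n₂/n₁ = sin 60.00° = 0.8660.
Then tan θ_B = n₂/n₁ = 0.8660, so θ_B = arctan 0.8660 = 40.89°.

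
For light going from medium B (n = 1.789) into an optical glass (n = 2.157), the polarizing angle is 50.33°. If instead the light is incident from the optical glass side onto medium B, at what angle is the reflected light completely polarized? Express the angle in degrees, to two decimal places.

tan θ_B' = n₁/n₂ = 1/tan θ_B, so θ_B' = 90° − θ_B.
θ_B' = 90° − 50.33° = 39.67°.

θ_B' ≈ 39.67°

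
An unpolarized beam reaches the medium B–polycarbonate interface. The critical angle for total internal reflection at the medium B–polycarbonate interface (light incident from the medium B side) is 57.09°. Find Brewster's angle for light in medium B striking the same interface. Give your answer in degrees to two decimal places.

n₂/n₁ = sin θ_c = sin 57.09° = 0.8395.
tan θ_B equals the same ratio, so θ_B = arctan(0.8395) = 40.01°.

θ_B ≈ 40.01°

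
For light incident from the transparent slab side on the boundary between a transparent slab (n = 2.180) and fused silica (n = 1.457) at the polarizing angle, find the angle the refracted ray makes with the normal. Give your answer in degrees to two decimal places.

tan θ_B = n₂/n₁ = 1.457/2.180 = 0.6683, so θ_B = 33.76°.
At Brewster's angle the reflected and refracted rays are perpendicular, so θ_t = 90° − θ_B = 90° − 33.76° = 56.24°.

θ_t ≈ 56.24°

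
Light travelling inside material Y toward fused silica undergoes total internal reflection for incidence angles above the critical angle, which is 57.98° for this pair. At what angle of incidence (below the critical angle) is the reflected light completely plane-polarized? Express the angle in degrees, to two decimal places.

n₂/n₁ = sin θ_c = sin 57.98° = 0.8479.
tan θ_B equals the same ratio, so θ_B = arctan(0.8479) = 40.29°.

θ_B ≈ 40.29°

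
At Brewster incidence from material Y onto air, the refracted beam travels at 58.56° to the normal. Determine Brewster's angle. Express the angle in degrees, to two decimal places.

θ_B ≈ 31.44°

Since the reflected and refracted rays are at right angles at the polarizing angle, θ_B + θ_t = 90°.
So θ_B = 90° − θ_t = 90° − 58.56° = 31.44°.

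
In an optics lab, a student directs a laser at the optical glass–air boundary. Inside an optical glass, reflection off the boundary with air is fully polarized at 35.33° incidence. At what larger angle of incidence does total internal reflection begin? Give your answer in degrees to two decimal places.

θ_c ≈ 45.14°

tan θ_B = n₂/n₁ = tan 35.33° = 0.7088.
Total internal reflection: sin θ_c = n₂/n₁ = 0.7088.
θ_c = arcsin(0.7088) = 45.14°.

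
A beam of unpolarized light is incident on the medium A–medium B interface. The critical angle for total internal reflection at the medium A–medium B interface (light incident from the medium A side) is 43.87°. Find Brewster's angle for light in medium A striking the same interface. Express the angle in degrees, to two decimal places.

n₂/n₁ = sin θ_c = sin 43.87° = 0.6930.
tan θ_B equals the same ratio, so θ_B = arctan(0.6930) = 34.72°.

θ_B ≈ 34.72°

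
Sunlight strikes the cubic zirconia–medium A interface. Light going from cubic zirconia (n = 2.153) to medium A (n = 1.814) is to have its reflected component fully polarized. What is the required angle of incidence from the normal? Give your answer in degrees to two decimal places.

θ_B ≈ 40.12°

Brewster's condition: tan θ_B = n₂/n₁ = 1.814/2.153 = 0.8425.
So θ_B = arctan 0.8425 = 40.12°.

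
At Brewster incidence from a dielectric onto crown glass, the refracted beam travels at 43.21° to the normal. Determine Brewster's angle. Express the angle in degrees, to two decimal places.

Since the reflected and refracted rays are at right angles at the polarizing angle, θ_B + θ_t = 90°.
So θ_B = 90° − θ_t = 90° − 43.21° = 46.79°.

θ_B ≈ 46.79°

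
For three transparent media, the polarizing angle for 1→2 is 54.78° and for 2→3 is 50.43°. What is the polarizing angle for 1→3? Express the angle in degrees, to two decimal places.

n₂/n₁ = tan 54.78° = 1.4165 and n₃/n₂ = tan 50.43° = 1.2101.
So n₃/n₁ = (n₂/n₁)(n₃/n₂) = 1.4165 × 1.2101 = 1.7141.
θ_B(1→3) = arctan(1.7141) = 59.74°.

θ_B ≈ 59.74°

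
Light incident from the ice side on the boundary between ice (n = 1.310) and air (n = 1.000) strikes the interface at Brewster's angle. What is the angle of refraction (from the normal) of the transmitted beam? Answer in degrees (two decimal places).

θ_B = arctan(n₂/n₁) = arctan(1.000/1.310) = 37.36°.
At Brewster's angle the reflected and refracted rays are perpendicular, so θ_t = 90° − θ_B = 90° − 37.36° = 52.64°.

θ_t ≈ 52.64°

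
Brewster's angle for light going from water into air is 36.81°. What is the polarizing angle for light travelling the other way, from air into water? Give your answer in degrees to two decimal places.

tan θ_B' = n₁/n₂ = 1/tan θ_B, so θ_B' = 90° − θ_B.
θ_B' = 90° − 36.81° = 53.19°.

θ_B' ≈ 53.19°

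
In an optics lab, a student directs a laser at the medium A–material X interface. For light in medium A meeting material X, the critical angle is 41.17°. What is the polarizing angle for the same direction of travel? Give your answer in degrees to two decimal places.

θ_B ≈ 33.36°

At the critical angle sin θ_c = n₂/n₁, giving n₂/n₁ = sin 41.17° = 0.6583.
Then tan θ_B = n₂/n₁ = 0.6583, so θ_B = arctan 0.6583 = 33.36°.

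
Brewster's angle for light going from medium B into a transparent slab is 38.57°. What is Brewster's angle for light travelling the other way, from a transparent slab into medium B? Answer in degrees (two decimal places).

θ_B' ≈ 51.43°

Reversing the direction swaps n₁ and n₂, so tan θ_B' = 1/tan θ_B and θ_B' = 90° − θ_B.
Hence θ_B' = 90° − 38.57° = 51.43°.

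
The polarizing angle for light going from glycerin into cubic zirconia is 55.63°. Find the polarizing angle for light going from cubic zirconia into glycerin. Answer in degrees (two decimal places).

θ_B' ≈ 34.37°

Reversing the direction swaps n₁ and n₂, so tan θ_B' = 1/tan θ_B and θ_B' = 90° − θ_B.
Hence θ_B' = 90° − 55.63° = 34.37°.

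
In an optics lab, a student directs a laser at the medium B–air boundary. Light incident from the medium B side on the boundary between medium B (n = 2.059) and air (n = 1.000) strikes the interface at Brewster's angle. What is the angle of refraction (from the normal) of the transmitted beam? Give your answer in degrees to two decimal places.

tan θ_B = n₂/n₁ = 1.000/2.059 = 0.4857, so θ_B = 25.90°.
The refracted ray is perpendicular to the reflected ray, so θ_t = 90° − θ_B = 64.10°.

θ_t ≈ 64.10°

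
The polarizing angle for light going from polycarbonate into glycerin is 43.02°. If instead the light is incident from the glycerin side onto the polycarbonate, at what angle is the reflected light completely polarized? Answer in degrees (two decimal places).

tan θ_B' = n₁/n₂ = 1/tan θ_B, so θ_B' = 90° − θ_B.
θ_B' = 90° − 43.02° = 46.98°.

θ_B' ≈ 46.98°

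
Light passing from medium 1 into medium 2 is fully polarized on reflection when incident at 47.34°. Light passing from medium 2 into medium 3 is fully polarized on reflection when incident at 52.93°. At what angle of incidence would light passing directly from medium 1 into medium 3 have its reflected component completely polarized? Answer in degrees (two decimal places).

θ_B ≈ 55.16°

n₂/n₁ = tan 47.34° = 1.0852 and n₃/n₂ = tan 52.93° = 1.3237.
Multiplying, n₃/n₁ = 1.0852 × 1.3237 = 1.4365, and θ_B(1→3) = arctan 1.4365 = 55.16°.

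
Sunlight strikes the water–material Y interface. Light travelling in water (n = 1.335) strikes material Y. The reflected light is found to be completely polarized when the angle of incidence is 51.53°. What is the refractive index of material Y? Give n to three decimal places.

Brewster's law: tan θ_B = n₂/n₁ (light incident in water, refracted into material Y).
n₂ = n₁ tan θ_B = 1.335 × tan 51.53° = 1.680.

n ≈ 1.680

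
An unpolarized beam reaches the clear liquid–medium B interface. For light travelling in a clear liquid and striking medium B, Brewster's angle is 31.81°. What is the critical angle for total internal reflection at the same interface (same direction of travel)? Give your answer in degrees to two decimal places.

From Brewster, n₂/n₁ = tan θ_B = tan 31.81° = 0.6203.
Then sin θ_c = n₂/n₁ = 0.6203, so θ_c = arcsin 0.6203 = 38.34°.

θ_c ≈ 38.34°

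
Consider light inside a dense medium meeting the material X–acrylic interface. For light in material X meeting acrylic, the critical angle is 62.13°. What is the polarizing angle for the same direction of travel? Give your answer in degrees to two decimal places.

θ_B ≈ 41.48°

At the critical angle sin θ_c = n₂/n₁, giving n₂/n₁ = sin 62.13° = 0.8840.
Then tan θ_B = n₂/n₁ = 0.8840, so θ_B = arctan 0.8840 = 41.48°.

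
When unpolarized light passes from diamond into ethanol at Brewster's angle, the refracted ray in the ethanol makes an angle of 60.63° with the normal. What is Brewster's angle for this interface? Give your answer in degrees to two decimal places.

θ_B ≈ 29.37°

Brewster's condition makes the reflected and refracted beams perpendicular: θ_B + θ_t = 90°.
θ_B = 90° − 60.63° = 29.37°.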